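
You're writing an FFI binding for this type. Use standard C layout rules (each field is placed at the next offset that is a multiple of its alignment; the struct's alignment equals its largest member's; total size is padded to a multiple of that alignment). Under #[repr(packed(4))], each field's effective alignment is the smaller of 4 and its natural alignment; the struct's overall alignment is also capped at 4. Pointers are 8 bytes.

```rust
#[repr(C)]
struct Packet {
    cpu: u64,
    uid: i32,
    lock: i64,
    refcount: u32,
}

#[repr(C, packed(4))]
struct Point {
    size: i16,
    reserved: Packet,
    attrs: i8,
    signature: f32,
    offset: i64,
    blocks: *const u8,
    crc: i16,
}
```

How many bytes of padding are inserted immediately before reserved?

Packet: 0..8  cpu  (8B, 8-aligned); 8..12  uid  (4B, 4-aligned); 12..16  -- padding (4B); 16..24  lock  (8B, 8-aligned); 24..28  refcount  (4B, 4-aligned); 28..32  -- tail padding (4B); sizeof = 32, alignof = 8
0..2  size  (2B, 2-aligned)
2..4  -- padding (2B)
4..36  reserved  (32B, 4-aligned)

2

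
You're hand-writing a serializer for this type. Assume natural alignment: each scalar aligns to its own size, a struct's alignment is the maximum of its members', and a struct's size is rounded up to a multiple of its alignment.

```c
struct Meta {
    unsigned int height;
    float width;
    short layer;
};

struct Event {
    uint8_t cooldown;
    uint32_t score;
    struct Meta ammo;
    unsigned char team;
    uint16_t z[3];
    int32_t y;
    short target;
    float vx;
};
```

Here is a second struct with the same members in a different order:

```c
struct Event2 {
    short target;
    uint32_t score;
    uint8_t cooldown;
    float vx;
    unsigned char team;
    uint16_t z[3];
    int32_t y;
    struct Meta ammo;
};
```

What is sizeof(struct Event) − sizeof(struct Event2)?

Meta: height at 0 (size 4, align 4) → ends 4; width at 4 (size 4, align 4) → ends 8; layer at 8 (size 2, align 2) → ends 10; tail pad 2 to reach multiple of 4; total 12 bytes, alignment 4
cooldown at 0 (size 1, align 1) → ends 1
pad 3 to align 4 for score
score at 4 (size 4, align 4) → ends 8
ammo at 8 (size 12, align 4) → ends 20
team at 20 (size 1, align 1) → ends 21
pad 1 to align 2 for z
z at 22 (size 6, align 2) → ends 28
y at 28 (size 4, align 4) → ends 32
target at 32 (size 2, align 2) → ends 34
pad 2 to align 4 for vx
vx at 36 (size 4, align 4) → ends 40
total 40 bytes, alignment 4
— Event2 —
target at 0 (size 2, align 2) → ends 2
pad 2 to align 4 for score
score at 4 (size 4, align 4) → ends 8
cooldown at 8 (size 1, align 1) → ends 9
pad 3 to align 4 for vx
vx at 12 (size 4, align 4) → ends 16
team at 16 (size 1, align 1) → ends 17
pad 1 to align 2 for z
z at 18 (size 6, align 2) → ends 24
y at 24 (size 4, align 4) → ends 28
ammo at 28 (size 12, align 4) → ends 40
total 40 bytes, alignment 4
40 − 40 = 0

0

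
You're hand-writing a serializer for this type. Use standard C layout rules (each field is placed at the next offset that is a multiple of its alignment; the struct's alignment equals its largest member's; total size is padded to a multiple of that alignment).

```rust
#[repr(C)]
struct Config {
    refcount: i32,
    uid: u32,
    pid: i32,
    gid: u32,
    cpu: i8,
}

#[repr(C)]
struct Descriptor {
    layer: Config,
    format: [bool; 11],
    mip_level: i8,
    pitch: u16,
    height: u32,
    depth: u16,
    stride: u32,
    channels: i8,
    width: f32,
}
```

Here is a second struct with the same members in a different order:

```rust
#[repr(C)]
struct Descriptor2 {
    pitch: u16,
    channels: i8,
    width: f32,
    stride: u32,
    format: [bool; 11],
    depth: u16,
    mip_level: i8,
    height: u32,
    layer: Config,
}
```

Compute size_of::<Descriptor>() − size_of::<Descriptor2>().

4

Config: refcount at 0 (size 4, align 4) → ends 4; uid at 4 (size 4, align 4) → ends 8; pid at 8 (size 4, align 4) → ends 12; gid at 12 (size 4, align 4) → ends 16; cpu at 16 (size 1, align 1) → ends 17; tail pad 3 to reach multiple of 4; total 20 bytes, alignment 4
layer at 0 (size 20, align 4) → ends 20
format at 20 (size 11, align 1) → ends 31
mip_level at 31 (size 1, align 1) → ends 32
pitch at 32 (size 2, align 2) → ends 34
pad 2 to align 4 for height
height at 36 (size 4, align 4) → ends 40
depth at 40 (size 2, align 2) → ends 42
pad 2 to align 4 for stride
stride at 44 (size 4, align 4) → ends 48
channels at 48 (size 1, align 1) → ends 49
pad 3 to align 4 for width
width at 52 (size 4, align 4) → ends 56
total 56 bytes, alignment 4
— Descriptor2 —
pitch at 0 (size 2, align 2) → ends 2
channels at 2 (size 1, align 1) → ends 3
pad 1 to align 4 for width
width at 4 (size 4, align 4) → ends 8
stride at 8 (size 4, align 4) → ends 12
format at 12 (size 11, align 1) → ends 23
pad 1 to align 2 for depth
depth at 24 (size 2, align 2) → ends 26
mip_level at 26 (size 1, align 1) → ends 27
pad 1 to align 4 for height
height at 28 (size 4, align 4) → ends 32
layer at 32 (size 20, align 4) → ends 52
total 52 bytes, alignment 4
56 − 52 = 4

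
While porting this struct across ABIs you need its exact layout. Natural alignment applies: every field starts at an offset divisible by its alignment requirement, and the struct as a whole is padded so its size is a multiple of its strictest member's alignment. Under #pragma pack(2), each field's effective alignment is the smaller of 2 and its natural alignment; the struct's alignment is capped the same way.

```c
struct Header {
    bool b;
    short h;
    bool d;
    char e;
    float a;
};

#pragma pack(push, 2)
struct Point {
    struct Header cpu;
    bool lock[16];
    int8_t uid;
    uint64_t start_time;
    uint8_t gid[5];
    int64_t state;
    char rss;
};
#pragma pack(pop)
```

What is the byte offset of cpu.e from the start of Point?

5

Header: @0: b [1B, align 1] → 1; +1 pad (align 2); @2: h [2B, align 2] → 4; @4: d [1B, align 1] → 5; @5: e [1B, align 1] → 6; +2 pad (align 4); @8: a [4B, align 4] → 12; size 12, align 4
@0: cpu [12B, align 2] → 12
within Header: e at 5
0 + 5 = 5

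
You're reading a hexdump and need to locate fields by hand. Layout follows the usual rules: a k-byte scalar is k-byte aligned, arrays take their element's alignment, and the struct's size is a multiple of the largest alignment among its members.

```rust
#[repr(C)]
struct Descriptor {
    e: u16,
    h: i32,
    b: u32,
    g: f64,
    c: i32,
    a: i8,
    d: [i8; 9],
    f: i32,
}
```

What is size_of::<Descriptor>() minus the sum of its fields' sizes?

12

e at 0 (size 2, align 2) → ends 2
pad 2 to align 4 for h
h at 4 (size 4, align 4) → ends 8
b at 8 (size 4, align 4) → ends 12
pad 4 to align 8 for g
g at 16 (size 8, align 8) → ends 24
c at 24 (size 4, align 4) → ends 28
a at 28 (size 1, align 1) → ends 29
d at 29 (size 9, align 1) → ends 38
pad 2 to align 4 for f
f at 40 (size 4, align 4) → ends 44
tail pad 4 to reach multiple of 8
total 48 bytes, alignment 8
data bytes 36, size 48 → padding 12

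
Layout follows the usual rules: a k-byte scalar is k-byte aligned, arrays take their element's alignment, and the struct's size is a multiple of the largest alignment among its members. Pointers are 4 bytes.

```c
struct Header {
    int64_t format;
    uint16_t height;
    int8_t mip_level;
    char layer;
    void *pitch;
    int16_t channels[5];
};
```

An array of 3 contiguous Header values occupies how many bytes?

@0: format [8B, align 8] → 8
@8: height [2B, align 2] → 10
@10: mip_level [1B, align 1] → 11
@11: layer [1B, align 1] → 12
@12: pitch [4B, align 4] → 16
@16: channels [10B, align 2] → 26
+6 tail pad (align 8)
size 32, align 8
array of 3: 3 × 32 = 96

96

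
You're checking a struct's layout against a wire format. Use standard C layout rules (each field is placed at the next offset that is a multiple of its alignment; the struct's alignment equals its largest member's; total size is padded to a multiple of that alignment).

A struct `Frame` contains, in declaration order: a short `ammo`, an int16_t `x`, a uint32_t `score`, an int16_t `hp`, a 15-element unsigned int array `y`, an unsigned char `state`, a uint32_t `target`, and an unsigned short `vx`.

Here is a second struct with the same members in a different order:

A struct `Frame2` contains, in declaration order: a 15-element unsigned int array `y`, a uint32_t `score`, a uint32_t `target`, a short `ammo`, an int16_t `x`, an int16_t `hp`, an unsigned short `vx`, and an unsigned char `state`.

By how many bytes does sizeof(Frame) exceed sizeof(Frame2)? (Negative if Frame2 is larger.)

0..2  ammo  (2B, 2-aligned)
2..4  x  (2B, 2-aligned)
4..8  score  (4B, 4-aligned)
8..10  hp  (2B, 2-aligned)
10..12  -- padding (2B)
12..72  y  (60B, 4-aligned)
72..73  state  (1B, 1-aligned)
73..76  -- padding (3B)
76..80  target  (4B, 4-aligned)
80..82  vx  (2B, 2-aligned)
82..84  -- tail padding (2B)
sizeof = 84, alignof = 4
— Frame2 —
0..60  y  (60B, 4-aligned)
60..64  score  (4B, 4-aligned)
64..68  target  (4B, 4-aligned)
68..70  ammo  (2B, 2-aligned)
70..72  x  (2B, 2-aligned)
72..74  hp  (2B, 2-aligned)
74..76  vx  (2B, 2-aligned)
76..77  state  (1B, 1-aligned)
77..80  -- tail padding (3B)
sizeof = 80, alignof = 4
84 − 80 = 4

4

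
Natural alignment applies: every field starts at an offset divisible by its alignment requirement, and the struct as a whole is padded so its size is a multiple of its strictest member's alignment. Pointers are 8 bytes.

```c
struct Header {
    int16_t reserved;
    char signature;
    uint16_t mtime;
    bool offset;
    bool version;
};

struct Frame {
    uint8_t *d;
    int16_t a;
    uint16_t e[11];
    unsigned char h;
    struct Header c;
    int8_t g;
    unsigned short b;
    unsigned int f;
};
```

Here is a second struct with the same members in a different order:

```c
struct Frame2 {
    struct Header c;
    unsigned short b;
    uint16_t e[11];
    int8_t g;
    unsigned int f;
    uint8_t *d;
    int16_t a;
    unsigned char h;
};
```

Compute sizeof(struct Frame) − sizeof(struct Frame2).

Header: @0: reserved [2B, align 2] → 2; @2: signature [1B, align 1] → 3; +1 pad (align 2); @4: mtime [2B, align 2] → 6; @6: offset [1B, align 1] → 7; @7: version [1B, align 1] → 8; size 8, align 2
@0: d [8B, align 8] → 8
@8: a [2B, align 2] → 10
@10: e [22B, align 2] → 32
@32: h [1B, align 1] → 33
+1 pad (align 2)
@34: c [8B, align 2] → 42
@42: g [1B, align 1] → 43
+1 pad (align 2)
@44: b [2B, align 2] → 46
+2 pad (align 4)
@48: f [4B, align 4] → 52
+4 tail pad (align 8)
size 56, align 8
— Frame2 —
@0: c [8B, align 2] → 8
@8: b [2B, align 2] → 10
@10: e [22B, align 2] → 32
@32: g [1B, align 1] → 33
+3 pad (align 4)
@36: f [4B, align 4] → 40
@40: d [8B, align 8] → 48
@48: a [2B, align 2] → 50
@50: h [1B, align 1] → 51
+5 tail pad (align 8)
size 56, align 8
56 − 56 = 0

0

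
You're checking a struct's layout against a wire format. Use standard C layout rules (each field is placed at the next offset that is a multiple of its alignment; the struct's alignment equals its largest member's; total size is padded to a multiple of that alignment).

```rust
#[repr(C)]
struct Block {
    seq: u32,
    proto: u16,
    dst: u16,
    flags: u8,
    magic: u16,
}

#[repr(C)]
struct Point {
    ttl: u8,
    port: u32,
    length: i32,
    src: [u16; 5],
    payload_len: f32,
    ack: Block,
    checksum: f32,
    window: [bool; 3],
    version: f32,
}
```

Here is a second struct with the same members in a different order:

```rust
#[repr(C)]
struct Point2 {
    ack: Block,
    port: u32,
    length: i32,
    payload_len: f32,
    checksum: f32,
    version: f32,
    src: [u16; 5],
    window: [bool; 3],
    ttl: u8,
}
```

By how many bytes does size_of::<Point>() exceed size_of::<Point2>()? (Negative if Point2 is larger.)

4

Block: @0: seq [4B, align 4] → 4; @4: proto [2B, align 2] → 6; @6: dst [2B, align 2] → 8; @8: flags [1B, align 1] → 9; +1 pad (align 2); @10: magic [2B, align 2] → 12; size 12, align 4
@0: ttl [1B, align 1] → 1
+3 pad (align 4)
@4: port [4B, align 4] → 8
@8: length [4B, align 4] → 12
@12: src [10B, align 2] → 22
+2 pad (align 4)
@24: payload_len [4B, align 4] → 28
@28: ack [12B, align 4] → 40
@40: checksum [4B, align 4] → 44
@44: window [3B, align 1] → 47
+1 pad (align 4)
@48: version [4B, align 4] → 52
size 52, align 4
— Point2 —
@0: ack [12B, align 4] → 12
@12: port [4B, align 4] → 16
@16: length [4B, align 4] → 20
@20: payload_len [4B, align 4] → 24
@24: checksum [4B, align 4] → 28
@28: version [4B, align 4] → 32
@32: src [10B, align 2] → 42
@42: window [3B, align 1] → 45
@45: ttl [1B, align 1] → 46
+2 tail pad (align 4)
size 48, align 4
52 − 48 = 4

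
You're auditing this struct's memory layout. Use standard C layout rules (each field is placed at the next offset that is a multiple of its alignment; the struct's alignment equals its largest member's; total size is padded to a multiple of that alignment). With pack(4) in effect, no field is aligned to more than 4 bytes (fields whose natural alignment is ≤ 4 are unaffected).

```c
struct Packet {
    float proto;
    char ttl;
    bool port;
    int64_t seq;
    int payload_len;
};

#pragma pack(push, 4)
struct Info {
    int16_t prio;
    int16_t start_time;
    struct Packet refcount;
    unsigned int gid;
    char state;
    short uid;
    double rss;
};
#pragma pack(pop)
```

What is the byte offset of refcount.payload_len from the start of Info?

20

Packet: @0: proto [4B, align 4] → 4; @4: ttl [1B, align 1] → 5; @5: port [1B, align 1] → 6; +2 pad (align 8); @8: seq [8B, align 8] → 16; @16: payload_len [4B, align 4] → 20; +4 tail pad (align 8); size 24, align 8
@0: prio [2B, align 2] → 2
@2: start_time [2B, align 2] → 4
@4: refcount [24B, align 4] → 28
within Packet: payload_len at 16
4 + 16 = 20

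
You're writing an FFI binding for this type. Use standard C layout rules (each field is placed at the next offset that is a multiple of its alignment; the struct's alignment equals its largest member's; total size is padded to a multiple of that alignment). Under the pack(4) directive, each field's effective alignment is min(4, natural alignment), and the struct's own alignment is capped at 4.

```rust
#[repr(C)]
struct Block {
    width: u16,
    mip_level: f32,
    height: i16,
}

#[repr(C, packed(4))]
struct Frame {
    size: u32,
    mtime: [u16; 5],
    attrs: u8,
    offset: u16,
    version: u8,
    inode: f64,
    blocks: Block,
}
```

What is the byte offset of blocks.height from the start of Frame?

Block: 0..2  width  (2B, 2-aligned); 2..4  -- padding (2B); 4..8  mip_level  (4B, 4-aligned); 8..10  height  (2B, 2-aligned); 10..12  -- tail padding (2B); sizeof = 12, alignof = 4
0..4  size  (4B, 4-aligned)
4..14  mtime  (10B, 2-aligned)
14..15  attrs  (1B, 1-aligned)
15..16  -- padding (1B)
16..18  offset  (2B, 2-aligned)
18..19  version  (1B, 1-aligned)
19..20  -- padding (1B)
20..28  inode  (8B, 4-aligned)
28..40  blocks  (12B, 4-aligned)
within Block: height at 8
28 + 8 = 36

36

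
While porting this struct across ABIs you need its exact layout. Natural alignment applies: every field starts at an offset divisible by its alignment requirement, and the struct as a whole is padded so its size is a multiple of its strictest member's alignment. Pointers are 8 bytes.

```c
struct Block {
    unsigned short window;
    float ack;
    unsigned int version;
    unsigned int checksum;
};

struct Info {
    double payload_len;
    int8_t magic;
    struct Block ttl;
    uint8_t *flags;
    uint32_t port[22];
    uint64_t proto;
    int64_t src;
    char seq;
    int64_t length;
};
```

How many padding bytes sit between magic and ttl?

3

Block: window at 0 (size 2, align 2) → ends 2; pad 2 to align 4 for ack; ack at 4 (size 4, align 4) → ends 8; version at 8 (size 4, align 4) → ends 12; checksum at 12 (size 4, align 4) → ends 16; total 16 bytes, alignment 4
payload_len at 0 (size 8, align 8) → ends 8
magic at 8 (size 1, align 1) → ends 9
pad 3 to align 4 for ttl
ttl at 12 (size 16, align 4) → ends 28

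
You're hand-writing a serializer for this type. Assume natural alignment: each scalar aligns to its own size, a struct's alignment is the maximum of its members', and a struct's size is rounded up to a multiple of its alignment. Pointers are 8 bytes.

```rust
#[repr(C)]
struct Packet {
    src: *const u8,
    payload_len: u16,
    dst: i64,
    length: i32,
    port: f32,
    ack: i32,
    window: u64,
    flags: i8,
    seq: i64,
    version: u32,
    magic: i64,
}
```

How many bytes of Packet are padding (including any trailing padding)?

21

0..8  src  (8B, 8-aligned)
8..10  payload_len  (2B, 2-aligned)
10..16  -- padding (6B)
16..24  dst  (8B, 8-aligned)
24..28  length  (4B, 4-aligned)
28..32  port  (4B, 4-aligned)
32..36  ack  (4B, 4-aligned)
36..40  -- padding (4B)
40..48  window  (8B, 8-aligned)
48..49  flags  (1B, 1-aligned)
49..56  -- padding (7B)
56..64  seq  (8B, 8-aligned)
64..68  version  (4B, 4-aligned)
68..72  -- padding (4B)
72..80  magic  (8B, 8-aligned)
sizeof = 80, alignof = 8
data bytes 59, size 80 → padding 21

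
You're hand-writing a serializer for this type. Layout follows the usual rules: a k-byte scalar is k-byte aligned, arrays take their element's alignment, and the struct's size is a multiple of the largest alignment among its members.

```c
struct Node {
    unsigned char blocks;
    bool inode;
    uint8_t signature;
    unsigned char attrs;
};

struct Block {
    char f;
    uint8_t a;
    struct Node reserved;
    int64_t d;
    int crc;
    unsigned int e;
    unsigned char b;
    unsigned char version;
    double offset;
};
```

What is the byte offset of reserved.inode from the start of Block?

Node: @0: blocks [1B, align 1] → 1; @1: inode [1B, align 1] → 2; @2: signature [1B, align 1] → 3; @3: attrs [1B, align 1] → 4; size 4, align 1
@0: f [1B, align 1] → 1
@1: a [1B, align 1] → 2
@2: reserved [4B, align 1] → 6
within Node: inode at 1
2 + 1 = 3

3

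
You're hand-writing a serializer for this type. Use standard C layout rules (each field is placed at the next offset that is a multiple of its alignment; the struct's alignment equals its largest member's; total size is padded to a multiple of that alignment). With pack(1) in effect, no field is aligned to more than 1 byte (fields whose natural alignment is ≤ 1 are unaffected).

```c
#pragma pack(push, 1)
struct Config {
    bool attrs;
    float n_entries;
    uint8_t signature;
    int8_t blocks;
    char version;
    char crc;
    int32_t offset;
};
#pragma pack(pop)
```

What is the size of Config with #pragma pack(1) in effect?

13

0..1  attrs  (1B, 1-aligned)
1..5  n_entries  (4B, 1-aligned)
5..6  signature  (1B, 1-aligned)
6..7  blocks  (1B, 1-aligned)
7..8  version  (1B, 1-aligned)
8..9  crc  (1B, 1-aligned)
9..13  offset  (4B, 1-aligned)
sizeof = 13, alignof = 1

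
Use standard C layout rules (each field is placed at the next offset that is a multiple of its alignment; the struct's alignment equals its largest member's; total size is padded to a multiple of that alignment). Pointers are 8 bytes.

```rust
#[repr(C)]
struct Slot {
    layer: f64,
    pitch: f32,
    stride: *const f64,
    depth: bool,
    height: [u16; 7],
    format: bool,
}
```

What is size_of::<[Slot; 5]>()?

240

@0: layer [8B, align 8] → 8
@8: pitch [4B, align 4] → 12
+4 pad (align 8)
@16: stride [8B, align 8] → 24
@24: depth [1B, align 1] → 25
+1 pad (align 2)
@26: height [14B, align 2] → 40
@40: format [1B, align 1] → 41
+7 tail pad (align 8)
size 48, align 8
array of 5: 5 × 48 = 240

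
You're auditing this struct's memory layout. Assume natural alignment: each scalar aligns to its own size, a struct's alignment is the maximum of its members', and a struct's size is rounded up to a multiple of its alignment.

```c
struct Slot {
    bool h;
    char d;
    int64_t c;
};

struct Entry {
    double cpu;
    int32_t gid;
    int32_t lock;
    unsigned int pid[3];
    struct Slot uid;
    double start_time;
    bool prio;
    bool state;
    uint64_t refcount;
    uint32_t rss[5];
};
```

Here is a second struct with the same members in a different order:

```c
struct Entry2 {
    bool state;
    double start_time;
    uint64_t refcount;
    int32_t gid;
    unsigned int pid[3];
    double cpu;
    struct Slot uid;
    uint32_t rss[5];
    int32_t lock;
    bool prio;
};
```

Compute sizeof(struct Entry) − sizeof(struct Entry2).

0

Slot: h at 0 (size 1, align 1) → ends 1; d at 1 (size 1, align 1) → ends 2; pad 6 to align 8 for c; c at 8 (size 8, align 8) → ends 16; total 16 bytes, alignment 8
cpu at 0 (size 8, align 8) → ends 8
gid at 8 (size 4, align 4) → ends 12
lock at 12 (size 4, align 4) → ends 16
pid at 16 (size 12, align 4) → ends 28
pad 4 to align 8 for uid
uid at 32 (size 16, align 8) → ends 48
start_time at 48 (size 8, align 8) → ends 56
prio at 56 (size 1, align 1) → ends 57
state at 57 (size 1, align 1) → ends 58
pad 6 to align 8 for refcount
refcount at 64 (size 8, align 8) → ends 72
rss at 72 (size 20, align 4) → ends 92
tail pad 4 to reach multiple of 8
total 96 bytes, alignment 8
— Entry2 —
state at 0 (size 1, align 1) → ends 1
pad 7 to align 8 for start_time
start_time at 8 (size 8, align 8) → ends 16
refcount at 16 (size 8, align 8) → ends 24
gid at 24 (size 4, align 4) → ends 28
pid at 28 (size 12, align 4) → ends 40
cpu at 40 (size 8, align 8) → ends 48
uid at 48 (size 16, align 8) → ends 64
rss at 64 (size 20, align 4) → ends 84
lock at 84 (size 4, align 4) → ends 88
prio at 88 (size 1, align 1) → ends 89
tail pad 7 to reach multiple of 8
total 96 bytes, alignment 8
96 − 96 = 0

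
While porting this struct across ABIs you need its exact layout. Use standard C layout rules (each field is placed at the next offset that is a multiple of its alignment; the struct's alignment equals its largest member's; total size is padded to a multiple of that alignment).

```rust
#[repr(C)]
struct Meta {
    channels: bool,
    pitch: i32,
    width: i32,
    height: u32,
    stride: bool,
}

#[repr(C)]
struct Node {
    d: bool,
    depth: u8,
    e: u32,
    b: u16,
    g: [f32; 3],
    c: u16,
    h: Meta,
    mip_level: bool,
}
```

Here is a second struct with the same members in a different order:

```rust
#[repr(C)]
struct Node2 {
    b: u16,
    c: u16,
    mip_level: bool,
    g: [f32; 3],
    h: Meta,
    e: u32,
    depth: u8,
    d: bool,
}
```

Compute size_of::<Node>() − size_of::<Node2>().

4

Meta: @0: channels [1B, align 1] → 1; +3 pad (align 4); @4: pitch [4B, align 4] → 8; @8: width [4B, align 4] → 12; @12: height [4B, align 4] → 16; @16: stride [1B, align 1] → 17; +3 tail pad (align 4); size 20, align 4
@0: d [1B, align 1] → 1
@1: depth [1B, align 1] → 2
+2 pad (align 4)
@4: e [4B, align 4] → 8
@8: b [2B, align 2] → 10
+2 pad (align 4)
@12: g [12B, align 4] → 24
@24: c [2B, align 2] → 26
+2 pad (align 4)
@28: h [20B, align 4] → 48
@48: mip_level [1B, align 1] → 49
+3 tail pad (align 4)
size 52, align 4
— Node2 —
@0: b [2B, align 2] → 2
@2: c [2B, align 2] → 4
@4: mip_level [1B, align 1] → 5
+3 pad (align 4)
@8: g [12B, align 4] → 20
@20: h [20B, align 4] → 40
@40: e [4B, align 4] → 44
@44: depth [1B, align 1] → 45
@45: d [1B, align 1] → 46
+2 tail pad (align 4)
size 48, align 4
52 − 48 = 4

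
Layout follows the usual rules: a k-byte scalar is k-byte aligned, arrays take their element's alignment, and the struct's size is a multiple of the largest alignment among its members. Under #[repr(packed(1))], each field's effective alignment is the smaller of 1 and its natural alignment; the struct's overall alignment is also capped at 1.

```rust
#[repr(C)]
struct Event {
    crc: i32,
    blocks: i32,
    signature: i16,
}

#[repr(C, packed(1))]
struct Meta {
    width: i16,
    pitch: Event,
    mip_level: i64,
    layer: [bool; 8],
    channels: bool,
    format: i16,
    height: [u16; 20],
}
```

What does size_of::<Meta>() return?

73 bytes

Event: 0..4  crc  (4B, 4-aligned); 4..8  blocks  (4B, 4-aligned); 8..10  signature  (2B, 2-aligned); 10..12  -- tail padding (2B); sizeof = 12, alignof = 4
0..2  width  (2B, 1-aligned)
2..14  pitch  (12B, 1-aligned)
14..22  mip_level  (8B, 1-aligned)
22..30  layer  (8B, 1-aligned)
30..31  channels  (1B, 1-aligned)
31..33  format  (2B, 1-aligned)
33..73  height  (40B, 1-aligned)
sizeof = 73, alignof = 1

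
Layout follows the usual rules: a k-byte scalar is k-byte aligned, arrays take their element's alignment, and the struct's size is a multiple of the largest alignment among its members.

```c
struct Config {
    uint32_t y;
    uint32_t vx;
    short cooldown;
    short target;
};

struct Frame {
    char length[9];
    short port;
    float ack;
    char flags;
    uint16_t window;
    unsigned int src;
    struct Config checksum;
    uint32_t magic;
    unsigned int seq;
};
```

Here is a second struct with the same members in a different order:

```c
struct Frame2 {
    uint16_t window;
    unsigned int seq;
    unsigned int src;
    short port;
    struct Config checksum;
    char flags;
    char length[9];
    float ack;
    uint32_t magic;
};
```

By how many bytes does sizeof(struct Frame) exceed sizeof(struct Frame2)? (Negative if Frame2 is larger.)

-4

Config: @0: y [4B, align 4] → 4; @4: vx [4B, align 4] → 8; @8: cooldown [2B, align 2] → 10; @10: target [2B, align 2] → 12; size 12, align 4
@0: length [9B, align 1] → 9
+1 pad (align 2)
@10: port [2B, align 2] → 12
@12: ack [4B, align 4] → 16
@16: flags [1B, align 1] → 17
+1 pad (align 2)
@18: window [2B, align 2] → 20
@20: src [4B, align 4] → 24
@24: checksum [12B, align 4] → 36
@36: magic [4B, align 4] → 40
@40: seq [4B, align 4] → 44
size 44, align 4
— Frame2 —
@0: window [2B, align 2] → 2
+2 pad (align 4)
@4: seq [4B, align 4] → 8
@8: src [4B, align 4] → 12
@12: port [2B, align 2] → 14
+2 pad (align 4)
@16: checksum [12B, align 4] → 28
@28: flags [1B, align 1] → 29
@29: length [9B, align 1] → 38
+2 pad (align 4)
@40: ack [4B, align 4] → 44
@44: magic [4B, align 4] → 48
size 48, align 4
44 − 48 = -4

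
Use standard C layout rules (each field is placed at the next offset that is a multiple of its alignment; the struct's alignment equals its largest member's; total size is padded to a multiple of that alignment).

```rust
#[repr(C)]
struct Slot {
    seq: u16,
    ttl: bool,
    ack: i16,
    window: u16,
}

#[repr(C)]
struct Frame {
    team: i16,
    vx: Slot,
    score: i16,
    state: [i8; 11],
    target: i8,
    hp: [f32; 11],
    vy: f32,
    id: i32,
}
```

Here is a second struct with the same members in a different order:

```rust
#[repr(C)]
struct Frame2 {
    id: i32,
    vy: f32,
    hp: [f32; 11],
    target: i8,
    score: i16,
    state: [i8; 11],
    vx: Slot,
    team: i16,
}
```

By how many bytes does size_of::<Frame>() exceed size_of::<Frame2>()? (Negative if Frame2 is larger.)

Slot: seq at 0 (size 2, align 2) → ends 2; ttl at 2 (size 1, align 1) → ends 3; pad 1 to align 2 for ack; ack at 4 (size 2, align 2) → ends 6; window at 6 (size 2, align 2) → ends 8; total 8 bytes, alignment 2
team at 0 (size 2, align 2) → ends 2
vx at 2 (size 8, align 2) → ends 10
score at 10 (size 2, align 2) → ends 12
state at 12 (size 11, align 1) → ends 23
target at 23 (size 1, align 1) → ends 24
hp at 24 (size 44, align 4) → ends 68
vy at 68 (size 4, align 4) → ends 72
id at 72 (size 4, align 4) → ends 76
total 76 bytes, alignment 4
— Frame2 —
id at 0 (size 4, align 4) → ends 4
vy at 4 (size 4, align 4) → ends 8
hp at 8 (size 44, align 4) → ends 52
target at 52 (size 1, align 1) → ends 53
pad 1 to align 2 for score
score at 54 (size 2, align 2) → ends 56
state at 56 (size 11, align 1) → ends 67
pad 1 to align 2 for vx
vx at 68 (size 8, align 2) → ends 76
team at 76 (size 2, align 2) → ends 78
tail pad 2 to reach multiple of 4
total 80 bytes, alignment 4
76 − 80 = -4

-4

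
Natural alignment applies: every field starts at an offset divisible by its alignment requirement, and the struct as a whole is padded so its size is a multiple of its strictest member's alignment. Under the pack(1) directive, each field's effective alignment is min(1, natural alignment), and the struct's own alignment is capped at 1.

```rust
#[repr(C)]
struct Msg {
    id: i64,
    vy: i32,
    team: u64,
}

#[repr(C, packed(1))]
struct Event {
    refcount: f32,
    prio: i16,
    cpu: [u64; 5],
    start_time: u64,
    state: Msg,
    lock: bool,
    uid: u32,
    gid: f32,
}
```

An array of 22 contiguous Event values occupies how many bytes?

1914

Msg: @0: id [8B, align 8] → 8; @8: vy [4B, align 4] → 12; +4 pad (align 8); @16: team [8B, align 8] → 24; size 24, align 8
@0: refcount [4B, align 1] → 4
@4: prio [2B, align 1] → 6
@6: cpu [40B, align 1] → 46
@46: start_time [8B, align 1] → 54
@54: state [24B, align 1] → 78
@78: lock [1B, align 1] → 79
@79: uid [4B, align 1] → 83
@83: gid [4B, align 1] → 87
size 87, align 1
array of 22: 22 × 87 = 1914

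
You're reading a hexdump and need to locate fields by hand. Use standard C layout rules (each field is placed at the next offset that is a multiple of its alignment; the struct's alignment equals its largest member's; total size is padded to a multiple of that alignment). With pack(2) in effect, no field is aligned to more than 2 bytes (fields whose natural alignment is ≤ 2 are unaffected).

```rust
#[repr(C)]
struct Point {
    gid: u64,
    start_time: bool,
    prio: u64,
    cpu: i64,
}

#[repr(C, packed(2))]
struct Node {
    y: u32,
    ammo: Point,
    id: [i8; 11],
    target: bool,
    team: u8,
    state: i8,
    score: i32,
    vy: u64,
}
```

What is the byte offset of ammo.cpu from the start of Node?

Point: 0..8  gid  (8B, 8-aligned); 8..9  start_time  (1B, 1-aligned); 9..16  -- padding (7B); 16..24  prio  (8B, 8-aligned); 24..32  cpu  (8B, 8-aligned); sizeof = 32, alignof = 8
0..4  y  (4B, 2-aligned)
4..36  ammo  (32B, 2-aligned)
within Point: cpu at 24
4 + 24 = 28

28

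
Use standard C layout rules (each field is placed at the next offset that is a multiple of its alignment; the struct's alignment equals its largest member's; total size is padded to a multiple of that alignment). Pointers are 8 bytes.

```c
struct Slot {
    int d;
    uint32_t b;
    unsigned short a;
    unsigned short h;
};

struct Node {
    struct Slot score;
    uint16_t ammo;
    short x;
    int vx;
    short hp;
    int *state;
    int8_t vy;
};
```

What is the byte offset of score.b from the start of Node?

4

Slot: 0..4  d  (4B, 4-aligned); 4..8  b  (4B, 4-aligned); 8..10  a  (2B, 2-aligned); 10..12  h  (2B, 2-aligned); sizeof = 12, alignof = 4
0..12  score  (12B, 4-aligned)
within Slot: b at 4
0 + 4 = 4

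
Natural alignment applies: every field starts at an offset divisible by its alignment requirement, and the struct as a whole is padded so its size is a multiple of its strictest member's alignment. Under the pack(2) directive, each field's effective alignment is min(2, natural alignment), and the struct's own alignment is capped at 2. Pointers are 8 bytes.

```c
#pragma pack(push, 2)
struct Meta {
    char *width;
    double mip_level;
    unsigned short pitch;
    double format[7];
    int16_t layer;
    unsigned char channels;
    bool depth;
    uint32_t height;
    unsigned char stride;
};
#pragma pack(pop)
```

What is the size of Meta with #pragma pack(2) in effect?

width at 0 (size 8, align 2) → ends 8
mip_level at 8 (size 8, align 2) → ends 16
pitch at 16 (size 2, align 2) → ends 18
format at 18 (size 56, align 2) → ends 74
layer at 74 (size 2, align 2) → ends 76
channels at 76 (size 1, align 1) → ends 77
depth at 77 (size 1, align 1) → ends 78
height at 78 (size 4, align 2) → ends 82
stride at 82 (size 1, align 1) → ends 83
tail pad 1 to reach multiple of 2
total 84 bytes, alignment 2

84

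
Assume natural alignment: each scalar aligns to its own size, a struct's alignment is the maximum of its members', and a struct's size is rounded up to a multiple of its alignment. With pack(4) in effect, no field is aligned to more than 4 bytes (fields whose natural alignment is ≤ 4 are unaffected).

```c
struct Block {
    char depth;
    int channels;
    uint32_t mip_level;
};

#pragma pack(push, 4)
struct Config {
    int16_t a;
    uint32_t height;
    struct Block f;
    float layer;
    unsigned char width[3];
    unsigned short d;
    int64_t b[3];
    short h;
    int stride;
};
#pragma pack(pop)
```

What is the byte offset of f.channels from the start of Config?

Block: @0: depth [1B, align 1] → 1; +3 pad (align 4); @4: channels [4B, align 4] → 8; @8: mip_level [4B, align 4] → 12; size 12, align 4
@0: a [2B, align 2] → 2
+2 pad (align 4)
@4: height [4B, align 4] → 8
@8: f [12B, align 4] → 20
within Block: channels at 4
8 + 4 = 12

12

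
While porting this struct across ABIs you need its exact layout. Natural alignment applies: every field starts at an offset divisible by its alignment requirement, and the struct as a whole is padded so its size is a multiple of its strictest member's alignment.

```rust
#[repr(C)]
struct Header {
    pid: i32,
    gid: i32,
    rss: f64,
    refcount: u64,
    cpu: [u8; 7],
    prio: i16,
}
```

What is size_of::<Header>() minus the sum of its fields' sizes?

@0: pid [4B, align 4] → 4
@4: gid [4B, align 4] → 8
@8: rss [8B, align 8] → 16
@16: refcount [8B, align 8] → 24
@24: cpu [7B, align 1] → 31
+1 pad (align 2)
@32: prio [2B, align 2] → 34
+6 tail pad (align 8)
size 40, align 8
data bytes 33, size 40 → padding 7

7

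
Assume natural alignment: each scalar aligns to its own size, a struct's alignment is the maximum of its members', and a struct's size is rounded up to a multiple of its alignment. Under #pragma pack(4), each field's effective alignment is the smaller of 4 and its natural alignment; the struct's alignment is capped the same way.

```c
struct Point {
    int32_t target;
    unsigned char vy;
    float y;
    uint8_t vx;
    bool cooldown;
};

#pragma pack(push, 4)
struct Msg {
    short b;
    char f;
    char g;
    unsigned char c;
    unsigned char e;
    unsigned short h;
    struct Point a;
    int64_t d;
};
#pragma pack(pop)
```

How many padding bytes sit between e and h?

0

Point: @0: target [4B, align 4] → 4; @4: vy [1B, align 1] → 5; +3 pad (align 4); @8: y [4B, align 4] → 12; @12: vx [1B, align 1] → 13; @13: cooldown [1B, align 1] → 14; +2 tail pad (align 4); size 16, align 4
@0: b [2B, align 2] → 2
@2: f [1B, align 1] → 3
@3: g [1B, align 1] → 4
@4: c [1B, align 1] → 5
@5: e [1B, align 1] → 6
@6: h [2B, align 2] → 8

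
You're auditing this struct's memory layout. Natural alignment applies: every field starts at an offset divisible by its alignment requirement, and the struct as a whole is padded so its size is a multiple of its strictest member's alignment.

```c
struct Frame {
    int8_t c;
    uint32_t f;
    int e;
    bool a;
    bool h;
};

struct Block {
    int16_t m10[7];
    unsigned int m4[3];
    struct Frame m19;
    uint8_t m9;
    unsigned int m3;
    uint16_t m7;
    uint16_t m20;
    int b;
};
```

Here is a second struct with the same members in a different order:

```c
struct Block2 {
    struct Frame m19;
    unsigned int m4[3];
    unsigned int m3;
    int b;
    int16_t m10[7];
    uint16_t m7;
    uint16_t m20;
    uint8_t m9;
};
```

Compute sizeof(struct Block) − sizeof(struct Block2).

Frame: c at 0 (size 1, align 1) → ends 1; pad 3 to align 4 for f; f at 4 (size 4, align 4) → ends 8; e at 8 (size 4, align 4) → ends 12; a at 12 (size 1, align 1) → ends 13; h at 13 (size 1, align 1) → ends 14; tail pad 2 to reach multiple of 4; total 16 bytes, alignment 4
m10 at 0 (size 14, align 2) → ends 14
pad 2 to align 4 for m4
m4 at 16 (size 12, align 4) → ends 28
m19 at 28 (size 16, align 4) → ends 44
m9 at 44 (size 1, align 1) → ends 45
pad 3 to align 4 for m3
m3 at 48 (size 4, align 4) → ends 52
m7 at 52 (size 2, align 2) → ends 54
m20 at 54 (size 2, align 2) → ends 56
b at 56 (size 4, align 4) → ends 60
total 60 bytes, alignment 4
— Block2 —
m19 at 0 (size 16, align 4) → ends 16
m4 at 16 (size 12, align 4) → ends 28
m3 at 28 (size 4, align 4) → ends 32
b at 32 (size 4, align 4) → ends 36
m10 at 36 (size 14, align 2) → ends 50
m7 at 50 (size 2, align 2) → ends 52
m20 at 52 (size 2, align 2) → ends 54
m9 at 54 (size 1, align 1) → ends 55
tail pad 1 to reach multiple of 4
total 56 bytes, alignment 4
60 − 56 = 4

4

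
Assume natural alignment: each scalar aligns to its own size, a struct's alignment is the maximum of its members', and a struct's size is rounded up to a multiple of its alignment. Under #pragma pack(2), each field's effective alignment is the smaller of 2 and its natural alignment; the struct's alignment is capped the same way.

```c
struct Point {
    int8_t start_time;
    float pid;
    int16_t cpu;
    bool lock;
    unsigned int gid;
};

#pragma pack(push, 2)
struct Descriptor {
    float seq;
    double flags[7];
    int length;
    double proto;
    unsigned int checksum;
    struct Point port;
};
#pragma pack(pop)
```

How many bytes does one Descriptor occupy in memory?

Point: 0..1  start_time  (1B, 1-aligned); 1..4  -- padding (3B); 4..8  pid  (4B, 4-aligned); 8..10  cpu  (2B, 2-aligned); 10..11  lock  (1B, 1-aligned); 11..12  -- padding (1B); 12..16  gid  (4B, 4-aligned); sizeof = 16, alignof = 4
0..4  seq  (4B, 2-aligned)
4..60  flags  (56B, 2-aligned)
60..64  length  (4B, 2-aligned)
64..72  proto  (8B, 2-aligned)
72..76  checksum  (4B, 2-aligned)
76..92  port  (16B, 2-aligned)
sizeof = 92, alignof = 2

92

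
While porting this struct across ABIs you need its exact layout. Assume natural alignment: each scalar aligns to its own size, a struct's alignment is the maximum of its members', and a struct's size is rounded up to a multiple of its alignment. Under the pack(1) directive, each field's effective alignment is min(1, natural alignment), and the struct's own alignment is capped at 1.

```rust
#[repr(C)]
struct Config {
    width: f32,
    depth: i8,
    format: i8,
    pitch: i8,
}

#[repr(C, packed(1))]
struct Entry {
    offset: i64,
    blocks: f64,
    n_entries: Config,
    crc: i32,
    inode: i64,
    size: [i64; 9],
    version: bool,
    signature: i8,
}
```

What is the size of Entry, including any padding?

Config: 0..4  width  (4B, 4-aligned); 4..5  depth  (1B, 1-aligned); 5..6  format  (1B, 1-aligned); 6..7  pitch  (1B, 1-aligned); 7..8  -- tail padding (1B); sizeof = 8, alignof = 4
0..8  offset  (8B, 1-aligned)
8..16  blocks  (8B, 1-aligned)
16..24  n_entries  (8B, 1-aligned)
24..28  crc  (4B, 1-aligned)
28..36  inode  (8B, 1-aligned)
36..108  size  (72B, 1-aligned)
108..109  version  (1B, 1-aligned)
109..110  signature  (1B, 1-aligned)
sizeof = 110, alignof = 1

110 bytes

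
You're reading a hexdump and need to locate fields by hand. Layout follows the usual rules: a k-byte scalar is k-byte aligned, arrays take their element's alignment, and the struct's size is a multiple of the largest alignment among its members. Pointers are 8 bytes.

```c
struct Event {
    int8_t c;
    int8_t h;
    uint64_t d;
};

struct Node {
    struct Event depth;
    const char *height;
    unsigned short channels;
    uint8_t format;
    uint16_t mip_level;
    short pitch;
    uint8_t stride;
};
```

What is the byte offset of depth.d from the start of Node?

8

Event: c at 0 (size 1, align 1) → ends 1; h at 1 (size 1, align 1) → ends 2; pad 6 to align 8 for d; d at 8 (size 8, align 8) → ends 16; total 16 bytes, alignment 8
depth at 0 (size 16, align 8) → ends 16
within Event: d at 8
0 + 8 = 8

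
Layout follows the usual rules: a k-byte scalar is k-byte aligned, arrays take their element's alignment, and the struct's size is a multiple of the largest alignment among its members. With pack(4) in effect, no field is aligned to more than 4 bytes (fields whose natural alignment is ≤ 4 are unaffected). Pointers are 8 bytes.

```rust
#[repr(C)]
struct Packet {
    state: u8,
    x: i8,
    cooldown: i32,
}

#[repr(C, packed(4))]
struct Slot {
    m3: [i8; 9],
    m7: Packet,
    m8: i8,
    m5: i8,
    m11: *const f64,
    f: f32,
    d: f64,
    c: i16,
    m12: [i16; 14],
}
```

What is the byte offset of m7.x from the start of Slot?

13

Packet: @0: state [1B, align 1] → 1; @1: x [1B, align 1] → 2; +2 pad (align 4); @4: cooldown [4B, align 4] → 8; size 8, align 4
@0: m3 [9B, align 1] → 9
+3 pad (align 4)
@12: m7 [8B, align 4] → 20
within Packet: x at 1
12 + 1 = 13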